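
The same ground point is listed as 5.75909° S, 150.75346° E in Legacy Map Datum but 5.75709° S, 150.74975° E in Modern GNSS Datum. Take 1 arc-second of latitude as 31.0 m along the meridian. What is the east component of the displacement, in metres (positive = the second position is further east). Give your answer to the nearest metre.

ΔE = -412 m

Δφ = -5.75709° − -5.75909° = +0.00200°; Δλ = 150.74975° − 150.75346° = -0.00371°.
1° of latitude = 3600 × 31.00 = 111600 m.
ΔN = Δφ × 111600 = 223.2 m; ΔE = Δλ × 111600 × cos(-5.75909°) = -0.00371 × 111600 × 0.994953 = -411.9 m.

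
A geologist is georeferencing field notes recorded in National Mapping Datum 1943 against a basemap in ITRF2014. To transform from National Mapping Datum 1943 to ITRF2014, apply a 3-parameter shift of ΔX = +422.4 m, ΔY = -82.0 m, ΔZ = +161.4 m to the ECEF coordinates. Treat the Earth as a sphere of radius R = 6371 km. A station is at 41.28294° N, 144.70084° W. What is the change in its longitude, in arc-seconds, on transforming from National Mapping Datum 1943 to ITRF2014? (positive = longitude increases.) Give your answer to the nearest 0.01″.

sin φ = 0.659778, cos φ = 0.751461, sin λ = -0.577846, cos λ = -0.816146.
East component: ΔE = −sin λ·ΔX + cos λ·ΔY = −(-0.577846)(422.4) + (-0.816146)(-82.0) = 311.01 m.
1° of latitude spans πR/180 = 111195 m; at latitude φ, 1° of longitude spans that × cos φ = 83558.6 m, so Δλ = 311.01 / 83558.6 × 3600 = 13.399″.

Δλ = 13.40″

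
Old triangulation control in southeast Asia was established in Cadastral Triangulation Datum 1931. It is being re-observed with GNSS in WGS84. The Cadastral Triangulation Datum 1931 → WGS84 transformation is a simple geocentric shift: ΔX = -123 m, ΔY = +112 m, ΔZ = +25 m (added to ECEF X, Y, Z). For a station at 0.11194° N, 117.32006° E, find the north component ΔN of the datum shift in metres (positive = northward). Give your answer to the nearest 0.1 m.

ΔN = 24.7 m

At φ = 0.11194°, λ = 117.32006°: sin φ = 0.001954, cos φ = 0.999998, sin λ = 0.888457, cos λ = -0.458961.
ΔN = −sin φ cos λ·ΔX − sin φ sin λ·ΔY + cos φ·ΔZ = −(0.001954)(-0.458961)(-123) − (0.001954)(0.888457)(112) + (0.999998)(25) = 24.70 m.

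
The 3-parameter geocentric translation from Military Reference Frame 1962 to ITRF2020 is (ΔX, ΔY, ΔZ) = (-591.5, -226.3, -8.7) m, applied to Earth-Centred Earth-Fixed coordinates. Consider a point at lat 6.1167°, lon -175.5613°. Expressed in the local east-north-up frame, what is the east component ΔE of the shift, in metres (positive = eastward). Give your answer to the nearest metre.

ΔE = 180 m

At φ = 6.1167°, λ = -175.5613°: sin φ = 0.106554, cos φ = 0.994307, sin λ = -0.077392, cos λ = -0.997001.
ΔE = −sin λ·ΔX + cos λ·ΔY = −(-0.077392)·(-591.5) + (-0.997001)·(-226.3) = 179.84 m.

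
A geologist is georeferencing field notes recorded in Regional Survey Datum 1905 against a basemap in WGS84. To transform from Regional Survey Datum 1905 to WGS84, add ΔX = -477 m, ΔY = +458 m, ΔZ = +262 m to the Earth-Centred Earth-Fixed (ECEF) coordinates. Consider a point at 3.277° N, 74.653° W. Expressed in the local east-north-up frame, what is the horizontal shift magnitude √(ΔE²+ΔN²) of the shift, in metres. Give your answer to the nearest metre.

449 m

At φ = 3.277°, λ = -74.653°: sin φ = 0.057163, cos φ = 0.998365, sin λ = -0.964341, cos λ = 0.264664.
ΔE = −sin λ·ΔX + cos λ·ΔY = −(-0.964341)·(-477) + (0.264664)·(458) = -338.77 m.
ΔN = −sin φ cos λ·ΔX − sin φ sin λ·ΔY + cos φ·ΔZ = −(0.057163)(0.264664)(-477) − (0.057163)(-0.964341)(458) + (0.998365)(262) = 294.04 m.
Horizontal magnitude = √(ΔE² + ΔN²) = √((-338.77)² + 294.04²) = 448.58 m.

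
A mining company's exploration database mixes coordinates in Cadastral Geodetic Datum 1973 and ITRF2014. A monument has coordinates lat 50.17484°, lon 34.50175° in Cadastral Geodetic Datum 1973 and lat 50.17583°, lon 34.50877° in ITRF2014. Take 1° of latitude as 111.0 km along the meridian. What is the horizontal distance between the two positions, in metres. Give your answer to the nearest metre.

Δφ = 50.17583° − 50.17484° = +0.00099°; Δλ = 34.50877° − 34.50175° = +0.00702°.
ΔN = Δφ × 111000 = 109.9 m; ΔE = Δλ × 111000 × cos(50.17484°) = +0.00702 × 111000 × 0.640447 = 499.0 m.
Distance = √(ΔE² + ΔN²) = √(499.0² + 109.9²) = 511.0 m.

511 m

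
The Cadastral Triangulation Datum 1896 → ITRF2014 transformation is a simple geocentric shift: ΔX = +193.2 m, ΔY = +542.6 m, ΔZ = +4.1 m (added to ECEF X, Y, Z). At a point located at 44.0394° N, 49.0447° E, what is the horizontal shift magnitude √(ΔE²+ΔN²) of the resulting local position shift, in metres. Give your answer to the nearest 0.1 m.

At φ = 44.0394°, λ = 49.0447°: sin φ = 0.695153, cos φ = 0.718862, sin λ = 0.755221, cos λ = 0.655470.
ΔE = −sin λ·ΔX + cos λ·ΔY = −(0.755221)·(193.2) + (0.655470)·(542.6) = 209.75 m.
ΔN = −sin φ cos λ·ΔX − sin φ sin λ·ΔY + cos φ·ΔZ = −(0.695153)(0.655470)(193.2) − (0.695153)(0.755221)(542.6) + (0.718862)(4.1) = -369.95 m.
Horizontal magnitude = √(ΔE² + ΔN²) = √(209.75² + (-369.95)²) = 425.27 m.

425.3 m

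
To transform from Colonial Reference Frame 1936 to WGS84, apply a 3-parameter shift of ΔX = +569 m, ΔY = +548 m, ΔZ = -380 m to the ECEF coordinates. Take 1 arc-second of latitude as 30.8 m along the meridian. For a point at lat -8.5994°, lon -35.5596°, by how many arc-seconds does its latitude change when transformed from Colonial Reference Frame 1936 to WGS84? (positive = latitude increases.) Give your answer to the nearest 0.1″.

Δφ = -11.5″

sin φ = -0.149525, cos φ = 0.988758, sin λ = -0.581549, cos λ = 0.813511.
North component: ΔN = −sin φ cos λ·ΔX − sin φ sin λ·ΔY + cos φ·ΔZ = −(-0.149525)(0.813511)(569) − (-0.149525)(-0.581549)(548) + (0.988758)(-380) = -354.17 m.
1° of latitude spans 3600 × 30.80 = 110880 m, so Δφ = -354.17 / 110880 × 3600 = -11.499″.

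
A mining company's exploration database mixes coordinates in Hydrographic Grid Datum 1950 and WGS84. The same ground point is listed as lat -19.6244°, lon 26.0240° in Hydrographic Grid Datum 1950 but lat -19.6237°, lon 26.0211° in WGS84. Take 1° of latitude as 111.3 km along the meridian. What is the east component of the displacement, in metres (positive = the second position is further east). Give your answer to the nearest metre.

ΔE = -304 m

Δφ = -19.6237° − -19.6244° = +0.0007°; Δλ = 26.0211° − 26.0240° = -0.0029°.
ΔN = Δφ × 111300 = 77.9 m; ΔE = Δλ × 111300 × cos(-19.6244°) = -0.0029 × 111300 × 0.941915 = -304.0 m.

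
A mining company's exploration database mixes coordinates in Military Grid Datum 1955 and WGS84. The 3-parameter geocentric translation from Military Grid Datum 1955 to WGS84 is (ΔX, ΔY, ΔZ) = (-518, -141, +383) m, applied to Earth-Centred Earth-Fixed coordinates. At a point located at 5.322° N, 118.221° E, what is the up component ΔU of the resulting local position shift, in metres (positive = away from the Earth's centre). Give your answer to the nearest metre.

ΔU = 156 m

At φ = 5.322°, λ = 118.221°: sin φ = 0.092753, cos φ = 0.995689, sin λ = 0.881130, cos λ = -0.472874.
ΔU = cos φ cos λ·ΔX + cos φ sin λ·ΔY + sin φ·ΔZ = (0.995689)(-0.472874)(-518) + (0.995689)(0.881130)(-141) + (0.092753)(383) = 155.71 m.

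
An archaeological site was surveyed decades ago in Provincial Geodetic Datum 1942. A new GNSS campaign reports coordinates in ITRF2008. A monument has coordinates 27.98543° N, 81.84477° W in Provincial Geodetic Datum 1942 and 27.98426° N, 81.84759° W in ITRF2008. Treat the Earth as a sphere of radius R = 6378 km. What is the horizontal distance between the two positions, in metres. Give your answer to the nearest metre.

Δφ = 27.98426° − 27.98543° = -0.00117°; Δλ = -81.84759° − -81.84477° = -0.00282°.
1° along a meridian = πR/180 = 111317 m.
ΔN = Δφ × 111317 = -130.2 m; ΔE = Δλ × 111317 × cos(27.98543°) = -0.00282 × 111317 × 0.883067 = -277.2 m.
Distance = √(ΔE² + ΔN²) = √((-277.2)² + (-130.2)²) = 306.3 m.

306 m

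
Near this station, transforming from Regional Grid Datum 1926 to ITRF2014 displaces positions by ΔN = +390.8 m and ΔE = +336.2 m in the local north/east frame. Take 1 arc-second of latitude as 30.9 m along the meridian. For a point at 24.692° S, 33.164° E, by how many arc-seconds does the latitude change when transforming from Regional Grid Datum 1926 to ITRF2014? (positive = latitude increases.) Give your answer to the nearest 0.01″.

1″ of latitude = 30.90 m, so Δφ = 390.8 / 30.90 = 12.647″.

Δφ = 12.65″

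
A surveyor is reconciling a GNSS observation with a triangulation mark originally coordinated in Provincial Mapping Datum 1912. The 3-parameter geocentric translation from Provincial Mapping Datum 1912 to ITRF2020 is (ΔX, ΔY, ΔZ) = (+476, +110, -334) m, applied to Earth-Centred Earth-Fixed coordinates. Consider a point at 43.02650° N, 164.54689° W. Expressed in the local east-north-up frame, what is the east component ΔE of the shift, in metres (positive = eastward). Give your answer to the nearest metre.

ΔE = 21 m

At φ = 43.02650°, λ = -164.54689°: sin φ = 0.682337, cos φ = 0.731038, sin λ = -0.266450, cos λ = -0.963849.
ΔE = −sin λ·ΔX + cos λ·ΔY = −(-0.266450)·(476) + (-0.963849)·(110) = 20.81 m.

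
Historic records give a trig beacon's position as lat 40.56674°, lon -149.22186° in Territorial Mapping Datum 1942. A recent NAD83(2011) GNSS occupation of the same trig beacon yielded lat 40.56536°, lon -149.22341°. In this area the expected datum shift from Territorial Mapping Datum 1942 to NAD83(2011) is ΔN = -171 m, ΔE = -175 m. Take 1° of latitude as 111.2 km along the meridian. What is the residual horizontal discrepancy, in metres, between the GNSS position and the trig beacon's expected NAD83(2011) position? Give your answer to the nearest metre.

47 m

Observed coordinate differences: Δφ = -0.00138°, Δλ = -0.00155°.
Converting to metres (1° lat = 111200 m, cos φ = 0.759649): observed ΔN = -153.5 m, observed ΔE = -130.9 m.
Subtracting the expected shift leaves a residual of -153.5 − (-171) = 17.5 m north and -130.9 − (-175) = 44.1 m east.
Residual distance = √(17.5² + 44.1²) = 47.4 m.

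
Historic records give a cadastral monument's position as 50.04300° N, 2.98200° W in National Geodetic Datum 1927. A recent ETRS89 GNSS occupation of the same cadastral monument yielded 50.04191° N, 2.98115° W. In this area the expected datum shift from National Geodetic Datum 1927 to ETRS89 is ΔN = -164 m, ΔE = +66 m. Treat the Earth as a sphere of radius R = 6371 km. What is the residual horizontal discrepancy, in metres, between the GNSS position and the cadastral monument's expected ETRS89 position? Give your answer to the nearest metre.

43 m

Observed coordinate differences: Δφ = -0.00109°, Δλ = +0.00085°.
Converting to metres (1° lat = 111195 m, cos φ = 0.642213): observed ΔN = -121.2 m, observed ΔE = 60.7 m.
Subtracting the expected shift leaves a residual of -121.2 − (-164) = 42.8 m north and 60.7 − (66) = -5.3 m east.
Residual distance = √(42.8² + (-5.3)²) = 43.1 m.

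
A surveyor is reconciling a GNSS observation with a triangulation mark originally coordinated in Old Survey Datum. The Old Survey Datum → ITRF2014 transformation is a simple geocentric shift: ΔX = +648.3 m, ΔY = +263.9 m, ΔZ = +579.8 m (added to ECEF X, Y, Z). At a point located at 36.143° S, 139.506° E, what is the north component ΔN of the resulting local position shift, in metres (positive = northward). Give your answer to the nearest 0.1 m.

ΔN = 278.5 m

At φ = -36.143°, λ = 139.506°: sin φ = -0.589803, cos φ = 0.807547, sin λ = 0.649368, cos λ = -0.760474.
ΔN = −sin φ cos λ·ΔX − sin φ sin λ·ΔY + cos φ·ΔZ = −(-0.589803)(-0.760474)(648.3) − (-0.589803)(0.649368)(263.9) + (0.807547)(579.8) = 278.51 m.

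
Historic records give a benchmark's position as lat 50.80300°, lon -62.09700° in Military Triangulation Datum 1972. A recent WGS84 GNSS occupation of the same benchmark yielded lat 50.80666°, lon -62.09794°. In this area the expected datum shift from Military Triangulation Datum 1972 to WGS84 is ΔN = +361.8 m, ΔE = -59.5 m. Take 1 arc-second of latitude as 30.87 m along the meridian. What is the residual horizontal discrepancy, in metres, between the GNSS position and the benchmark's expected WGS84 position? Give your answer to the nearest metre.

Observed coordinate differences: Δφ = +0.00366°, Δλ = -0.00094°.
Converting to metres (1° lat = 111132 m, cos φ = 0.631989): observed ΔN = 406.7 m, observed ΔE = -66.0 m.
Subtracting the expected shift leaves a residual of 406.7 − (361.8) = 44.9 m north and -66.0 − (-59.5) = -6.5 m east.
Residual distance = √(44.9² + (-6.5)²) = 45.4 m.

45 m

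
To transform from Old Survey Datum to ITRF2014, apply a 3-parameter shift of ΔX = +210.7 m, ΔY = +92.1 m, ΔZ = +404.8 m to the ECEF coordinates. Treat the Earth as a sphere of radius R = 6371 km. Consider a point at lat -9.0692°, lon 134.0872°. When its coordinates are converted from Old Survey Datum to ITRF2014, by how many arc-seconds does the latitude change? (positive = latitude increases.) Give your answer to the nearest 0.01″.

sin φ = -0.157627, cos φ = 0.987499, sin λ = 0.718282, cos λ = -0.695752.
North component: ΔN = −sin φ cos λ·ΔX − sin φ sin λ·ΔY + cos φ·ΔZ = −(-0.157627)(-0.695752)(210.7) − (-0.157627)(0.718282)(92.1) + (0.987499)(404.8) = 387.06 m.
1° of latitude spans πR/180 = 111195 m, so Δφ = 387.06 / 111195 × 3600 = 12.531″.

Δφ = 12.53″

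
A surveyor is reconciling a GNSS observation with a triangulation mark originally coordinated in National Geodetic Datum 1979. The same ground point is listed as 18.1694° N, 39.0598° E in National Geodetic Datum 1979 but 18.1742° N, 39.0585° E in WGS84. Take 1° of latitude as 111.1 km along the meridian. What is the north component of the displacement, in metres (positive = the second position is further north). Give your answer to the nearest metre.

ΔN = 533 m

Δφ = 18.1742° − 18.1694° = +0.0048°; Δλ = 39.0585° − 39.0598° = -0.0013°.
ΔN = Δφ × 111100 = 533.3 m; ΔE = Δλ × 111100 × cos(18.1694°) = -0.0013 × 111100 × 0.950139 = -137.2 m.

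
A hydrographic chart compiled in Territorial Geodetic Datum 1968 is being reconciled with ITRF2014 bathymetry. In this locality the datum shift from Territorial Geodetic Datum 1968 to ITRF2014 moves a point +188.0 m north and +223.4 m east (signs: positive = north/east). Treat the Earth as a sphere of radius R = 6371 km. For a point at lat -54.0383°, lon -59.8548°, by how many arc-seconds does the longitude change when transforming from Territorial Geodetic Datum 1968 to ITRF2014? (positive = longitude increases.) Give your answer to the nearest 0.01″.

Δλ = 12.32″

At latitude -54.0383°, cos φ = 0.587244.
One radian of longitude at latitude φ spans R cos φ, so Δλ = ΔE / (R cos φ) = 223.4 / (6371000 × 0.587244) = 5.9711e-05 rad = 12.316″.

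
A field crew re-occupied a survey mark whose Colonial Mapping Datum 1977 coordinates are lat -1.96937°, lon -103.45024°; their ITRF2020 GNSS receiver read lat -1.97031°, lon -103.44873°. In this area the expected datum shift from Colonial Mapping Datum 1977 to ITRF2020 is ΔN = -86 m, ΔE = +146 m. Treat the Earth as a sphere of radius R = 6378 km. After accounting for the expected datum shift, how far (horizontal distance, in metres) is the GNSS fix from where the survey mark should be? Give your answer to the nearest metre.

29 m

Observed coordinate differences: Δφ = -0.00094°, Δλ = +0.00151°.
Converting to metres (1° lat = 111317 m, cos φ = 0.999409): observed ΔN = -104.6 m, observed ΔE = 168.0 m.
Subtracting the expected shift leaves a residual of -104.6 − (-86) = -18.6 m north and 168.0 − (146) = 22.0 m east.
Residual distance = √((-18.6)² + 22.0²) = 28.8 m.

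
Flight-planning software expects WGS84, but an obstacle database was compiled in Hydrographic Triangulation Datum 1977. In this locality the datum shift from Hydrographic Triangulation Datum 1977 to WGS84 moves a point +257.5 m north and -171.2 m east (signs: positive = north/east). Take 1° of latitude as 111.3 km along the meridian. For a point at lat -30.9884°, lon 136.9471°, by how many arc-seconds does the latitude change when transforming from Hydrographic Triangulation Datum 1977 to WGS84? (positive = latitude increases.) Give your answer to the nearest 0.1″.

Δφ = 8.3″

1° of latitude = 111.3 km, so Δφ = 257.5 / 111300 = 0.0023136° = 8.329″.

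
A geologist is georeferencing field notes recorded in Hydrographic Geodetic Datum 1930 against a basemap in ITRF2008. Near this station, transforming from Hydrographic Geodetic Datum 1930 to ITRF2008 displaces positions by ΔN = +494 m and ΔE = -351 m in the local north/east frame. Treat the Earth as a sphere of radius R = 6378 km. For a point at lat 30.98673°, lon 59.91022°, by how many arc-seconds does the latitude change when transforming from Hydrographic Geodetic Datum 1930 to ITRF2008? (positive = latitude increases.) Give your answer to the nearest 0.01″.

On a sphere of radius R, 1 rad of latitude = R, so Δφ = ΔN / R = 494.0 / 6378000 = 7.7454e-05 rad = 15.976″.

Δφ = 15.98″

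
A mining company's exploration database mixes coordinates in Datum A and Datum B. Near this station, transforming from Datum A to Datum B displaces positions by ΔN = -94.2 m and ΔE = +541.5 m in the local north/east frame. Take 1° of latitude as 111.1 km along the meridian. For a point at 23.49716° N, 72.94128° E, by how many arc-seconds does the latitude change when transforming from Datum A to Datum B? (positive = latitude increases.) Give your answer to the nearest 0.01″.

Δφ = -3.05″

1° of latitude = 111.1 km, so Δφ = -94.2 / 111100 = -0.0008479° = -3.052″.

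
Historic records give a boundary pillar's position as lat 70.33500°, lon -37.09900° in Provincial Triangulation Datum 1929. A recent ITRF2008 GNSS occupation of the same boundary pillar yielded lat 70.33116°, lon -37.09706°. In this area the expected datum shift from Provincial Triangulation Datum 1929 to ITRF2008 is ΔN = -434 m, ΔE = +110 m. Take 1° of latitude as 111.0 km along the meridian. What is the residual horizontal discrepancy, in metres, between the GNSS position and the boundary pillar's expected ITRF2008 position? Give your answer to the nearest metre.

Observed coordinate differences: Δφ = -0.00384°, Δλ = +0.00194°.
Converting to metres (1° lat = 111000 m, cos φ = 0.336520): observed ΔN = -426.2 m, observed ΔE = 72.5 m.
Subtracting the expected shift leaves a residual of -426.2 − (-434) = 7.8 m north and 72.5 − (110) = -37.5 m east.
Residual distance = √(7.8² + (-37.5)²) = 38.3 m.

38 m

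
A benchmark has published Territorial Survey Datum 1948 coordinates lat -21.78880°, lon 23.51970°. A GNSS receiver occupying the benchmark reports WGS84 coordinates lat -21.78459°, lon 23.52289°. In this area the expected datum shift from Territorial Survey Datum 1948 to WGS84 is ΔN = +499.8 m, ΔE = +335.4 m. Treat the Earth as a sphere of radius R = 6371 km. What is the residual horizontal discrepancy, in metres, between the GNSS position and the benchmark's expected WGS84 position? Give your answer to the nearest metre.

Observed coordinate differences: Δφ = +0.00421°, Δλ = +0.00319°.
Converting to metres (1° lat = 111195 m, cos φ = 0.928558): observed ΔN = 468.1 m, observed ΔE = 329.4 m.
Subtracting the expected shift leaves a residual of 468.1 − (499.8) = -31.7 m north and 329.4 − (335.4) = -6.0 m east.
Residual distance = √((-31.7)² + (-6.0)²) = 32.2 m.

32 m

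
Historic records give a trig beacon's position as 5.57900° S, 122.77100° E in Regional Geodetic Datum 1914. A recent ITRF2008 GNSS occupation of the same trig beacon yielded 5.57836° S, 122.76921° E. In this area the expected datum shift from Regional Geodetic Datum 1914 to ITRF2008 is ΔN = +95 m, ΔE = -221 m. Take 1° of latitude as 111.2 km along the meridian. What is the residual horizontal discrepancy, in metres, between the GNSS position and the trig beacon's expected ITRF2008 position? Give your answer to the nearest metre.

33 m

Observed coordinate differences: Δφ = +0.00064°, Δλ = -0.00179°.
Converting to metres (1° lat = 111200 m, cos φ = 0.995263): observed ΔN = 71.2 m, observed ΔE = -198.1 m.
Subtracting the expected shift leaves a residual of 71.2 − (95) = -23.8 m north and -198.1 − (-221) = 22.9 m east.
Residual distance = √((-23.8)² + 22.9²) = 33.0 m.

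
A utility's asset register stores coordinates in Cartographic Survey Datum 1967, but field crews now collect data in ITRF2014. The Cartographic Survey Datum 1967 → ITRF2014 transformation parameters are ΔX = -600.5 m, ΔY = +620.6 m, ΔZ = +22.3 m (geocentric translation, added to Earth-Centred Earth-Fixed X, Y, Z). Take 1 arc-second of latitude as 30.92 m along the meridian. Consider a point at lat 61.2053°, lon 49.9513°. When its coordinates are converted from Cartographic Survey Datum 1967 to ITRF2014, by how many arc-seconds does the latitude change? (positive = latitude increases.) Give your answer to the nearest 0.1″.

sin φ = 0.876351, cos φ = 0.481673, sin λ = 0.765498, cos λ = 0.643438.
North component: ΔN = −sin φ cos λ·ΔX − sin φ sin λ·ΔY + cos φ·ΔZ = −(0.876351)(0.643438)(-600.5) − (0.876351)(0.765498)(620.6) + (0.481673)(22.3) = -66.98 m.
1° of latitude spans 3600 × 30.92 = 111312 m, so Δφ = -66.98 / 111312 × 3600 = -2.166″.

Δφ = -2.2″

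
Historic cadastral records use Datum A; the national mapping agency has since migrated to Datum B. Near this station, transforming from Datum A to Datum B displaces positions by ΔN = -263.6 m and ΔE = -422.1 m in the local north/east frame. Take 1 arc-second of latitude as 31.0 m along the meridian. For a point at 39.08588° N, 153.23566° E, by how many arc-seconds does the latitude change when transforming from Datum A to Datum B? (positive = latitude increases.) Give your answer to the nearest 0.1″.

Δφ = -8.5″

1″ of latitude = 31.00 m, so Δφ = -263.6 / 31.00 = -8.503″.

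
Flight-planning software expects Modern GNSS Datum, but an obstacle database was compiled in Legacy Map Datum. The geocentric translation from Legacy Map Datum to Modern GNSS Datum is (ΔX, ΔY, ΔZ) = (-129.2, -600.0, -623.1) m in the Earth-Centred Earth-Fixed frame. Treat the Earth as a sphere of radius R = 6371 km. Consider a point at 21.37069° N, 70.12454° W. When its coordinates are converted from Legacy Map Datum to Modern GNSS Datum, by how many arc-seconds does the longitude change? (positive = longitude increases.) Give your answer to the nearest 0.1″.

Δλ = -11.3″

sin φ = 0.364400, cos φ = 0.931242, sin λ = -0.940434, cos λ = 0.339977.
East component: ΔE = −sin λ·ΔX + cos λ·ΔY = −(-0.940434)(-129.2) + (0.339977)(-600.0) = -325.49 m.
1° of latitude spans πR/180 = 111195 m; at latitude φ, 1° of longitude spans that × cos φ = 103549.4 m, so Δλ = -325.49 / 103549.4 × 3600 = -11.316″.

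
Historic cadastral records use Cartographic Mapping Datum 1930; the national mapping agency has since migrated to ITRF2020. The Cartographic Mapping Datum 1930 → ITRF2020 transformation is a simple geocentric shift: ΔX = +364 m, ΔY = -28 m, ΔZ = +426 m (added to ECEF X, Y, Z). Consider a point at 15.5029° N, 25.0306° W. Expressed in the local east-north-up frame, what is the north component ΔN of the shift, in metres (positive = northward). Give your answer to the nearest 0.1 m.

ΔN = 319.2 m

At φ = 15.5029°, λ = -25.0306°: sin φ = 0.267287, cos φ = 0.963617, sin λ = -0.423102, cos λ = 0.906082.
ΔN = −sin φ cos λ·ΔX − sin φ sin λ·ΔY + cos φ·ΔZ = −(0.267287)(0.906082)(364) − (0.267287)(-0.423102)(-28) + (0.963617)(426) = 319.18 m.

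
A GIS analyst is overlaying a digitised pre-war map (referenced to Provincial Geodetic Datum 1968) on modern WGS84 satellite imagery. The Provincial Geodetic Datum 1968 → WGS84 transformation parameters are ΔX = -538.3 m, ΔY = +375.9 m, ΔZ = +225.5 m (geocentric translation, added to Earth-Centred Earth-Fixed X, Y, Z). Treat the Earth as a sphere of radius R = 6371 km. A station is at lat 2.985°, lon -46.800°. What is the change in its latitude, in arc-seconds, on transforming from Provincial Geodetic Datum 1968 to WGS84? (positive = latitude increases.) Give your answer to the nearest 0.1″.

Δφ = 8.4″

sin φ = 0.052075, cos φ = 0.998643, sin λ = -0.728969, cos λ = 0.684547.
North component: ΔN = −sin φ cos λ·ΔX − sin φ sin λ·ΔY + cos φ·ΔZ = −(0.052075)(0.684547)(-538.3) − (0.052075)(-0.728969)(375.9) + (0.998643)(225.5) = 258.65 m.
1° of latitude spans πR/180 = 111195 m, so Δφ = 258.65 / 111195 × 3600 = 8.374″.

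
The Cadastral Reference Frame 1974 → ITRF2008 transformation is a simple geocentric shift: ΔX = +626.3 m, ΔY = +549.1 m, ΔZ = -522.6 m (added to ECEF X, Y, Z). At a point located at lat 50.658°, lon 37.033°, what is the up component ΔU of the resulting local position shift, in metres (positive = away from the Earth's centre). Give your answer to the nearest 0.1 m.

ΔU = 122.4 m

The local up (radial) axis is (cos φ cos λ, cos φ sin λ, sin φ), giving ΔU = 316.954 + 209.652 − 404.166 = 122.44 m.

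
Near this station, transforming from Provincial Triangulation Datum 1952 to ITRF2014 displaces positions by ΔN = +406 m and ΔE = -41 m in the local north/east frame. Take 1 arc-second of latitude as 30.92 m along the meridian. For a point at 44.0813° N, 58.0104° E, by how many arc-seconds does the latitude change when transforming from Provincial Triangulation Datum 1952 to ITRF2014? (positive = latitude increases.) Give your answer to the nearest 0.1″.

Δφ = 13.1″

1″ of latitude = 30.92 m, so Δφ = 406.0 / 30.92 = 13.131″.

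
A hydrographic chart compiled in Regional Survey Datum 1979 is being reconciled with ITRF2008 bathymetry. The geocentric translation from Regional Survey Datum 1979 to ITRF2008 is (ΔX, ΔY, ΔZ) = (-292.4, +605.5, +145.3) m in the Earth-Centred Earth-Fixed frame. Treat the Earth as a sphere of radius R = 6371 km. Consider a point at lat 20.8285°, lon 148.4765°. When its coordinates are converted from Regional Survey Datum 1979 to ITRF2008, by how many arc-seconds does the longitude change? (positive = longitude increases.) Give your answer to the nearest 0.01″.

Δλ = -12.58″

sin φ = 0.355572, cos φ = 0.934649, sin λ = 0.522848, cos λ = -0.852426.
East component: ΔE = −sin λ·ΔX + cos λ·ΔY = −(0.522848)(-292.4) + (-0.852426)(605.5) = -363.26 m.
1° of latitude spans πR/180 = 111195 m; at latitude φ, 1° of longitude spans that × cos φ = 103928.2 m, so Δλ = -363.26 / 103928.2 × 3600 = -12.583″.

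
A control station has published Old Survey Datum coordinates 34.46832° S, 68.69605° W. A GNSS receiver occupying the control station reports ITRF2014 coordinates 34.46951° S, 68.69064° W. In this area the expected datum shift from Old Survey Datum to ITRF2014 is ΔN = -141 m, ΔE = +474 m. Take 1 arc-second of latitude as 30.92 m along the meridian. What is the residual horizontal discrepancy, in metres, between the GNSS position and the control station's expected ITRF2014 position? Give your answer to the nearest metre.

24 m

Observed coordinate differences: Δφ = -0.00119°, Δλ = +0.00541°.
Converting to metres (1° lat = 111312 m, cos φ = 0.824439): observed ΔN = -132.5 m, observed ΔE = 496.5 m.
Subtracting the expected shift leaves a residual of -132.5 − (-141) = 8.5 m north and 496.5 − (474) = 22.5 m east.
Residual distance = √(8.5² + 22.5²) = 24.0 m.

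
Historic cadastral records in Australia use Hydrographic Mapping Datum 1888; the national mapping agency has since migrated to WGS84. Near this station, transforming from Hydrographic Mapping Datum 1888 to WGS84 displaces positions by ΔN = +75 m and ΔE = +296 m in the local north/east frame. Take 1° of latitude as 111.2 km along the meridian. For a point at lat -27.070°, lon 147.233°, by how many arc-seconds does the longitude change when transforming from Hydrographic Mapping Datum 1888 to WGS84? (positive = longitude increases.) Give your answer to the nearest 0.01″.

At latitude -27.070°, cos φ = 0.890451.
1° of longitude at this latitude = 111.2 × cos φ = 99.02 km, so Δλ = 296.0 / 99018.2 = 0.0029894° = 10.762″.

Δλ = 10.76″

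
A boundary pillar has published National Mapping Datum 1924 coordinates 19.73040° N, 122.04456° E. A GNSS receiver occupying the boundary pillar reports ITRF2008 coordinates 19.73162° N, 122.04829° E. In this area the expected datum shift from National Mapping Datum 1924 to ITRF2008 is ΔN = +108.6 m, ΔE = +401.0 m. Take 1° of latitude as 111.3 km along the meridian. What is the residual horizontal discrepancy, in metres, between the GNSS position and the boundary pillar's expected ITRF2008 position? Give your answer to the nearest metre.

29 m

Observed coordinate differences: Δφ = +0.00122°, Δλ = +0.00373°.
Converting to metres (1° lat = 111300 m, cos φ = 0.941292): observed ΔN = 135.8 m, observed ΔE = 390.8 m.
Subtracting the expected shift leaves a residual of 135.8 − (108.6) = 27.2 m north and 390.8 − (401.0) = -10.2 m east.
Residual distance = √(27.2² + (-10.2)²) = 29.0 m.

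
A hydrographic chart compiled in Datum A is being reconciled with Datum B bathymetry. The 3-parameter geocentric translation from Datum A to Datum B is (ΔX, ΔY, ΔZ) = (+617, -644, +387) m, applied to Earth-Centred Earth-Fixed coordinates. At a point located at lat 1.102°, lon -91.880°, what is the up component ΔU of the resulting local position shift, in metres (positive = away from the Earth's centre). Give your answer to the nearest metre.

At φ = 1.102°, λ = -91.880°: sin φ = 0.019232, cos φ = 0.999815, sin λ = -0.999462, cos λ = -0.032806.
ΔU = cos φ cos λ·ΔX + cos φ sin λ·ΔY + sin φ·ΔZ = (0.999815)(-0.032806)(617) + (0.999815)(-0.999462)(-644) + (0.019232)(387) = 630.74 m.

ΔU = 631 m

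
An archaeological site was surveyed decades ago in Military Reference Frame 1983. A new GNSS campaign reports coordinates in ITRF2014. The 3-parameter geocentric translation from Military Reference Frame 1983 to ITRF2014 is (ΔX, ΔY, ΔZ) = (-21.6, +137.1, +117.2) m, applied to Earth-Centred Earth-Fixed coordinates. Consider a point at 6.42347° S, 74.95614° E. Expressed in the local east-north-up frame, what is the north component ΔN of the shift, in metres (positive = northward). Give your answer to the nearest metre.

ΔN = 131 m

At φ = -6.42347°, λ = 74.95614°: sin φ = -0.111876, cos φ = 0.993722, sin λ = 0.965727, cos λ = 0.259558.
ΔN = −sin φ cos λ·ΔX − sin φ sin λ·ΔY + cos φ·ΔZ = −(-0.111876)(0.259558)(-21.6) − (-0.111876)(0.965727)(137.1) + (0.993722)(117.2) = 130.65 m.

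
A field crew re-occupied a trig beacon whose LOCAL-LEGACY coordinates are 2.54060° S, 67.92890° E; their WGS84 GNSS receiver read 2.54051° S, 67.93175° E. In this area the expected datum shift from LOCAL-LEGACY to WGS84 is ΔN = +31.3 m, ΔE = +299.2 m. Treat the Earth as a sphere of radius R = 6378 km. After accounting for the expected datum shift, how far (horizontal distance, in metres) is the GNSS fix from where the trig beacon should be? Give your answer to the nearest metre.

28 m

Observed coordinate differences: Δφ = +0.00009°, Δλ = +0.00285°.
Converting to metres (1° lat = 111317 m, cos φ = 0.999017): observed ΔN = 10.0 m, observed ΔE = 316.9 m.
Subtracting the expected shift leaves a residual of 10.0 − (31.3) = -21.3 m north and 316.9 − (299.2) = 17.7 m east.
Residual distance = √((-21.3)² + 17.7²) = 27.7 m.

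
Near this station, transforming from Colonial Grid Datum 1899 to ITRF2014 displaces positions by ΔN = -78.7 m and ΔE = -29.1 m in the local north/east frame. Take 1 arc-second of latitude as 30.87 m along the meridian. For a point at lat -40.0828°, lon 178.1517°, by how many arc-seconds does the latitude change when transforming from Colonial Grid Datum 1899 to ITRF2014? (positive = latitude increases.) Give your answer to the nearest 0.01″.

Δφ = -2.55″

1″ of latitude = 30.87 m, so Δφ = -78.7 / 30.87 = -2.549″.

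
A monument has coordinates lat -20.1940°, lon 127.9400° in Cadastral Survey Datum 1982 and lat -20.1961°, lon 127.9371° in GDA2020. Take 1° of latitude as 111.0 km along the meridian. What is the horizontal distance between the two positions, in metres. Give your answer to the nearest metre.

Δφ = -20.1961° − -20.1940° = -0.0021°; Δλ = 127.9371° − 127.9400° = -0.0029°.
ΔN = Δφ × 111000 = -233.1 m; ΔE = Δλ × 111000 × cos(-20.1940°) = -0.0029 × 111000 × 0.938529 = -302.1 m.
Distance = √(ΔE² + ΔN²) = √((-302.1)² + (-233.1)²) = 381.6 m.

382 m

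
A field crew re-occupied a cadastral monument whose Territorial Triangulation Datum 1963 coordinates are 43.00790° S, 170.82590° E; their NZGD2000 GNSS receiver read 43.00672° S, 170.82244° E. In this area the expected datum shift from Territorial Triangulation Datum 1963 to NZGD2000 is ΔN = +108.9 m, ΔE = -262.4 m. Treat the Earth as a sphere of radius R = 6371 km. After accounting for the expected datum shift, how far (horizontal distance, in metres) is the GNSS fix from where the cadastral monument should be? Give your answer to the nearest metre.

Observed coordinate differences: Δφ = +0.00118°, Δλ = -0.00346°.
Converting to metres (1° lat = 111195 m, cos φ = 0.731260): observed ΔN = 131.2 m, observed ΔE = -281.3 m.
Subtracting the expected shift leaves a residual of 131.2 − (108.9) = 22.3 m north and -281.3 − (-262.4) = -18.9 m east.
Residual distance = √(22.3² + (-18.9)²) = 29.3 m.

29 m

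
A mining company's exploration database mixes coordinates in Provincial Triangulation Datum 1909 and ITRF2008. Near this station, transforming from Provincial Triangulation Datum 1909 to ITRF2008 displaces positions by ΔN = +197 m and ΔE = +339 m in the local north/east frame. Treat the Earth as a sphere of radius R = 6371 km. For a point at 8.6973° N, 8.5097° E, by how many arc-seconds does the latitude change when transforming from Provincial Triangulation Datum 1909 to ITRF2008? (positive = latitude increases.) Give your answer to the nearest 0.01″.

On a sphere of radius R, 1 rad of latitude = R, so Δφ = ΔN / R = 197.0 / 6371000 = 3.0921e-05 rad = 6.378″.

Δφ = 6.38″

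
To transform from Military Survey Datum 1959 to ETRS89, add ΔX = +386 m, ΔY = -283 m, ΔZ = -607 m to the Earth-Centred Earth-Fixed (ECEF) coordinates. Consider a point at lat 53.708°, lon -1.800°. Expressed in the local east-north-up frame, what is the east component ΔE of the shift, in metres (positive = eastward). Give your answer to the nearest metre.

The local east axis at (φ, λ) is (−sin λ, cos λ, 0), so ΔE = −sin(-1.800°)·386 + cos(-1.800°)·(-283) = -270.74 m.

ΔE = -271 m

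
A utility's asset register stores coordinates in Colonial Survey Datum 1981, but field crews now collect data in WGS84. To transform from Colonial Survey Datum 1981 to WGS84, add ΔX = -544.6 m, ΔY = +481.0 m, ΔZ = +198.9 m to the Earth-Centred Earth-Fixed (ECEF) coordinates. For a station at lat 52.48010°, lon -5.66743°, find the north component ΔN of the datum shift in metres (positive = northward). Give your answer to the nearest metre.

The local north axis is (−sin φ cos λ, −sin φ sin λ, cos φ), giving ΔN = 429.834 + 37.675 + 121.137 = 588.65 m.

ΔN = 589 m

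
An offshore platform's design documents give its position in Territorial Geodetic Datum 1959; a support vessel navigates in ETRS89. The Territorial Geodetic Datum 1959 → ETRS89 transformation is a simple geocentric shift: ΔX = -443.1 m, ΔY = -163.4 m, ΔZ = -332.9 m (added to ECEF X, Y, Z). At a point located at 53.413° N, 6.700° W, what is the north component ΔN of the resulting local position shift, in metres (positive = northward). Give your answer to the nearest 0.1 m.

ΔN = 139.6 m

The local north axis is (−sin φ cos λ, −sin φ sin λ, cos φ), giving ΔN = 353.359 − 15.307 − 198.423 = 139.63 m.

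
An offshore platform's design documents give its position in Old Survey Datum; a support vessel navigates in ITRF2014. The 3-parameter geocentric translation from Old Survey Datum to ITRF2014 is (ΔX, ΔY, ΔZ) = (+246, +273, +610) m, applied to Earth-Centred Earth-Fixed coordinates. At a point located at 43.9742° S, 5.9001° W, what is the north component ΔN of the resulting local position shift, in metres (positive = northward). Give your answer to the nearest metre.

At φ = -43.9742°, λ = -5.9001°: sin φ = -0.694334, cos φ = 0.719653, sin λ = -0.102794, cos λ = 0.994703.
ΔN = −sin φ cos λ·ΔX − sin φ sin λ·ΔY + cos φ·ΔZ = −(-0.694334)(0.994703)(246) − (-0.694334)(-0.102794)(273) + (0.719653)(610) = 589.40 m.

ΔN = 589 m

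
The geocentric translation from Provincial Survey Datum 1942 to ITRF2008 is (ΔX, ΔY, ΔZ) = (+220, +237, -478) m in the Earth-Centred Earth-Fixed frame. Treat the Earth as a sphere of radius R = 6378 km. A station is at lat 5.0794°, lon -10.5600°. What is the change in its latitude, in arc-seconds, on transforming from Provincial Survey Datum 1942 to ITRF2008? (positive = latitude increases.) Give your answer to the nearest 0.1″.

sin φ = 0.088536, cos φ = 0.996073, sin λ = -0.183265, cos λ = 0.983064.
North component: ΔN = −sin φ cos λ·ΔX − sin φ sin λ·ΔY + cos φ·ΔZ = −(0.088536)(0.983064)(220) − (0.088536)(-0.183265)(237) + (0.996073)(-478) = -491.43 m.
1° of latitude spans πR/180 = 111317 m, so Δφ = -491.43 / 111317 × 3600 = -15.893″.

Δφ = -15.9″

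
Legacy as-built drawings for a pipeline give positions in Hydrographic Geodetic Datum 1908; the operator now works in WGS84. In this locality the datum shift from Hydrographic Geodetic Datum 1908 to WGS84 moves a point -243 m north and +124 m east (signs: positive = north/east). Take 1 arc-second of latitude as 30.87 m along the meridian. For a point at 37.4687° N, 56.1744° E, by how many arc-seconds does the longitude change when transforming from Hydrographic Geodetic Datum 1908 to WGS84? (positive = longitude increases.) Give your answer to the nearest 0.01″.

Δλ = 5.06″

At latitude 37.4687°, cos φ = 0.793686.
1″ of longitude at this latitude = 30.87 × cos φ = 24.5011 m, so Δλ = 124.0 / 24.5011 = 5.061″.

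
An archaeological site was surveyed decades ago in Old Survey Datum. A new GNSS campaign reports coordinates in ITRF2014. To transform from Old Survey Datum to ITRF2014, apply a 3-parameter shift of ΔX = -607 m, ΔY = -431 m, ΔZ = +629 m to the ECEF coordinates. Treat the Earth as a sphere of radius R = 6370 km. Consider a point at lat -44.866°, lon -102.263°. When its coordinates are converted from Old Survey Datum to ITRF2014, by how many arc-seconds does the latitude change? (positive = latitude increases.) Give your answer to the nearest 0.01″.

sin φ = -0.705451, cos φ = 0.708759, sin λ = -0.977183, cos λ = -0.212399.
North component: ΔN = −sin φ cos λ·ΔX − sin φ sin λ·ΔY + cos φ·ΔZ = −(-0.705451)(-0.212399)(-607) − (-0.705451)(-0.977183)(-431) + (0.708759)(629) = 833.87 m.
1° of latitude spans πR/180 = 111177 m, so Δφ = 833.87 / 111177 × 3600 = 27.001″.

Δφ = 27.00″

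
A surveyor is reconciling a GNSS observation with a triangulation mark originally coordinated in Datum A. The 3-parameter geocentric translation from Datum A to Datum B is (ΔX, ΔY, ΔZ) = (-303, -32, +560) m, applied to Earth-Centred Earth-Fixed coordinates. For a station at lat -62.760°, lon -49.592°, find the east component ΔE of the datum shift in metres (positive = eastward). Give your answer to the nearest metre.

At φ = -62.760°, λ = -49.592°: sin φ = -0.889097, cos φ = 0.457719, sin λ = -0.761448, cos λ = 0.648226.
ΔE = −sin λ·ΔX + cos λ·ΔY = −(-0.761448)·(-303) + (0.648226)·(-32) = -251.46 m.

ΔE = -251 m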